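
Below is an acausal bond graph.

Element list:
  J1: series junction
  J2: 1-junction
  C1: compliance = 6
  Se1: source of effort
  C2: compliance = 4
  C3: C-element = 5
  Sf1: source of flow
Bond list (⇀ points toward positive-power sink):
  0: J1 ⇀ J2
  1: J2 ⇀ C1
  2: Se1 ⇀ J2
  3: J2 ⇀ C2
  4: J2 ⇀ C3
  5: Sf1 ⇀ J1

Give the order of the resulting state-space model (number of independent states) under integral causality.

3  (C1, C2, C3 all integral)

bond 2 stroke at J2  (Se1 fixes effort; stroke away)
bond 5 stroke at Sf1  (source Sf1 imposes f)
bond 0 stroke at J1  (1-jn J1 has f-setter on 5)
bond 1 stroke at J2  (J2 flow already set via bond 0)
bond 3 stroke at J2  (1-jn J2 has f-setter on 0)
bond 4 stroke at J2  (1-jn J2 has f-setter on 0)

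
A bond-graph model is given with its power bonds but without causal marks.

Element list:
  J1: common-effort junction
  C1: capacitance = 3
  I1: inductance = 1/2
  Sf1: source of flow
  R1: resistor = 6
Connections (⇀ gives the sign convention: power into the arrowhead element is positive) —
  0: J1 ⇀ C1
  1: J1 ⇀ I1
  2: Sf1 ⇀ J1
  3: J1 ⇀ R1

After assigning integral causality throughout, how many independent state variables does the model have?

bond 2 |Sf1  (source Sf1 imposes f)
bond 0 |J1  (C1: C, integral causality)
bond 1 |I1  (common-e at J1 fixed by 0)
bond 3 |R1  (common-e at J1 fixed by 0)

2  (C1, I1 all integral)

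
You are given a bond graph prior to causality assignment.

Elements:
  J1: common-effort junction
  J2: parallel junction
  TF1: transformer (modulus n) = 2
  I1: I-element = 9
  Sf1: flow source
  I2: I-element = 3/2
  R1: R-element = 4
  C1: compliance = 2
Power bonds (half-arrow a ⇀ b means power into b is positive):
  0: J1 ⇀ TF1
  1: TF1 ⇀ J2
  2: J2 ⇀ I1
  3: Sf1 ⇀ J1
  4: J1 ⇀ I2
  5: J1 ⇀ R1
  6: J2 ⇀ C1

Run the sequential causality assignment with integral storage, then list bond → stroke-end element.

bond 0 |J1
bond 1 |TF1
bond 2 |I1
bond 3 |Sf1
bond 4 |I2
bond 5 |R1
bond 6 |J2

bond 3 stroke at Sf1  (source Sf1 imposes f)
bond 2 stroke at I1  (I1 integral (f out))
bond 4 stroke at I2  (prefer integral on I2)
bond 6 stroke at J2  (C1 outputs effort q/C1)
bond 1 stroke at TF1  (J2: bond 6 brought effort, rest push out)
bond 0 stroke at J1  (TF1: transformer flips bond 1)
bond 5 stroke at R1  (J1 effort already set via bond 0)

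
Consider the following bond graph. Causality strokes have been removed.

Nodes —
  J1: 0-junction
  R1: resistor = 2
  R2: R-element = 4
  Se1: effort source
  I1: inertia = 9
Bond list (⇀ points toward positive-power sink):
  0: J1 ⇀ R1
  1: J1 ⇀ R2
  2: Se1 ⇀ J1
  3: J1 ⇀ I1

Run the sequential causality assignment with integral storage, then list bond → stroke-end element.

b2 →J1  (Se1: effort source, stroke at far end)
b0 →R1  (common-e at J1 fixed by 2)
b1 →R2  (0-jn J1 has e-setter on 2)
b3 →I1  (J1 effort already set via bond 2)

b0 stroke at R1
b1 stroke at R2
b2 stroke at J1
b3 stroke at I1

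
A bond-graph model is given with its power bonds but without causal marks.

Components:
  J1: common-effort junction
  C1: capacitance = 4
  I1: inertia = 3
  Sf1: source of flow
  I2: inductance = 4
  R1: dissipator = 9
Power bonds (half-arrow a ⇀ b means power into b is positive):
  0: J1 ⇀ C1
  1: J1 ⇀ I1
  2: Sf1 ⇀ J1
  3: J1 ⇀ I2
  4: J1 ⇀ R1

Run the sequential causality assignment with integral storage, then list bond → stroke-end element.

#0 stroke→J1
#1 stroke→I1
#2 stroke→Sf1
#3 stroke→I2
#4 stroke→R1

bond 2 stroke at Sf1  (source Sf1 imposes f)
bond 0 stroke at J1  (C1 outputs effort q/C1)
bond 1 stroke at I1  (0-jn J1 has e-setter on 0)
bond 3 stroke at I2  (common-e at J1 fixed by 0)
bond 4 stroke at R1  (common-e at J1 fixed by 0)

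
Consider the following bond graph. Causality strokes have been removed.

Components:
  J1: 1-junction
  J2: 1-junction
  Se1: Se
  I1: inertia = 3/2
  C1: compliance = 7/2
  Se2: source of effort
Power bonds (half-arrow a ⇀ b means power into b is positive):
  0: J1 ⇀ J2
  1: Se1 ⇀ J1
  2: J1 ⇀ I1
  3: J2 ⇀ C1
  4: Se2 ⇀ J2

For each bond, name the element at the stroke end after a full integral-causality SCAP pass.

#1 →J1  (source Se1 imposes e)
#4 →J2  (Se2 fixes effort; stroke away)
#2 →I1  (I1 integral (f out))
#0 →J1  (1-jn J1 has f-setter on 2)
#3 →J2  (1-jn J2 has f-setter on 0)

bond 0 stroke at J1
bond 1 stroke at J1
bond 2 stroke at I1
bond 3 stroke at J2
bond 4 stroke at J2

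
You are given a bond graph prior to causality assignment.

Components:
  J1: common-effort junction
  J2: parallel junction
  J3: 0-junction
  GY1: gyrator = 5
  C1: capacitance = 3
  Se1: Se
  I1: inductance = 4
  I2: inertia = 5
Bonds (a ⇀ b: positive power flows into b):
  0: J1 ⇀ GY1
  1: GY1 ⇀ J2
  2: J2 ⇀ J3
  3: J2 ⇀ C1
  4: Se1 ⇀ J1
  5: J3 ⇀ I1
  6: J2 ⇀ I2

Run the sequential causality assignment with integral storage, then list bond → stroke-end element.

#0 stroke→GY1
#1 stroke→GY1
#2 stroke→J3
#3 stroke→J2
#4 stroke→J1
#5 stroke→I1
#6 stroke→I2

β4 stroke→J1  (source Se1 imposes e)
β0 stroke→GY1  (0-jn J1 has e-setter on 4)
β1 stroke→GY1  (GY GY1: same side as bond 0)
β3 stroke→J2  (C1: C, integral causality)
β2 stroke→J3  (J2 effort already set via bond 3)
β6 stroke→I2  (common-e at J2 fixed by 3)
β5 stroke→I1  (J3 effort already set via bond 2)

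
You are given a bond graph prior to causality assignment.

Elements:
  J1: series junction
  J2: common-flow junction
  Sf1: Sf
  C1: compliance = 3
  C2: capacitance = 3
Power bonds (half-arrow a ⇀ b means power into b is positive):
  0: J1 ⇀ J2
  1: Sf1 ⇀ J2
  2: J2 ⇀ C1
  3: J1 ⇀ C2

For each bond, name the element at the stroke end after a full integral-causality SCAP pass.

β0 stroke at J2
β1 stroke at Sf1
β2 stroke at J2
β3 stroke at J1

b1 →Sf1  (source Sf1 imposes f)
b0 →J2  (1-jn J2 has f-setter on 1)
b2 →J2  (J2: bond 1 brought flow, rest push out)
b3 →J1  (common-f at J1 fixed by 0)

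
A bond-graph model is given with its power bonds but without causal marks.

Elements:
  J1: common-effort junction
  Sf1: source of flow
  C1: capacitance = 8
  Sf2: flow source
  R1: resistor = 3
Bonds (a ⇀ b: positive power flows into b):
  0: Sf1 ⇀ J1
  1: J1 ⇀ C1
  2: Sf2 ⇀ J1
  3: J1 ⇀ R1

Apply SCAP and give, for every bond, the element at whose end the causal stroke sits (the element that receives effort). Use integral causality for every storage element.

#0 stroke→Sf1
#1 stroke→J1
#2 stroke→Sf2
#3 stroke→R1

b0 stroke at Sf1  (Sf1 fixes flow; stroke at Sf1)
b2 stroke at Sf2  (Sf2 fixes flow; stroke at Sf2)
b1 stroke at J1  (C1: C, integral causality)
b3 stroke at R1  (common-e at J1 fixed by 1)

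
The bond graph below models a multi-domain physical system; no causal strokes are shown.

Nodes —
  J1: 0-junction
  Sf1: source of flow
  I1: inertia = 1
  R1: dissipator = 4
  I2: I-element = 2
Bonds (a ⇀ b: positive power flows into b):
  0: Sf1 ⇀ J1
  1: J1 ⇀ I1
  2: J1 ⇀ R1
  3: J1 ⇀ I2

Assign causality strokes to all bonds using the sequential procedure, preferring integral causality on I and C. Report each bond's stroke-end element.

b0 stroke at Sf1  (Sf1: flow source, stroke at near end)
b1 stroke at I1  (I1: I, integral causality)
b3 stroke at I2  (I2: I, integral causality)
b2 stroke at J1  (only one effort-in slot at J1)

#0 |Sf1
#1 |I1
#2 |J1
#3 |I2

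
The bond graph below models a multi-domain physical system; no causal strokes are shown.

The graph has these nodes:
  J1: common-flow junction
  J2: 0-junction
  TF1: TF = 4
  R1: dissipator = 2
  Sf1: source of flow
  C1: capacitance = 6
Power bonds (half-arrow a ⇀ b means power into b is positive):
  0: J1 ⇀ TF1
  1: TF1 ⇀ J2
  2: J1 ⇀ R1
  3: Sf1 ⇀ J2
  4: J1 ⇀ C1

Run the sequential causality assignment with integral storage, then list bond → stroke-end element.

#0 stroke→TF1
#1 stroke→J2
#2 stroke→J1
#3 stroke→Sf1
#4 stroke→J1

#3 stroke→Sf1  (Sf1: flow source, stroke at near end)
#1 stroke→J2  (J2: last free bond brings effort in)
#0 stroke→TF1  (TF TF1: opposite of bond 1)
#2 stroke→J1  (common-f at J1 fixed by 0)
#4 stroke→J1  (1-jn J1 has f-setter on 0)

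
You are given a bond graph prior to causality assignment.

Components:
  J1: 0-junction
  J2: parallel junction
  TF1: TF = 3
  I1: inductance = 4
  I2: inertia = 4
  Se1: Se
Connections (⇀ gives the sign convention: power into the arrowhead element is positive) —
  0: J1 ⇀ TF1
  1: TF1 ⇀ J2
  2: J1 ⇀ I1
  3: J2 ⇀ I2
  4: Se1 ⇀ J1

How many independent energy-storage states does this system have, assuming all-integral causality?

#4 stroke→J1  (Se1 fixes effort; stroke away)
#0 stroke→TF1  (J1: bond 4 brought effort, rest push out)
#2 stroke→I1  (0-jn J1 has e-setter on 4)
#1 stroke→J2  (TF TF1: opposite of bond 0)
#3 stroke→I2  (0-jn J2 has e-setter on 1)

2  (I1, I2 all integral)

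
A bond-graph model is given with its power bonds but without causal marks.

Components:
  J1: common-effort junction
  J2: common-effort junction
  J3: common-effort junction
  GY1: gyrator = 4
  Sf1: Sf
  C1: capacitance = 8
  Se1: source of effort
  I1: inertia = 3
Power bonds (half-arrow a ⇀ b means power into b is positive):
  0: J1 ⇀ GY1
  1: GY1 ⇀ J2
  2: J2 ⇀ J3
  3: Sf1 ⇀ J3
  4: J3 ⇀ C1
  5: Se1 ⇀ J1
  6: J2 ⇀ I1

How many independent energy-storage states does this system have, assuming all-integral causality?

β3 stroke at Sf1  (Sf1: flow source, stroke at near end)
β5 stroke at J1  (source Se1 imposes e)
β0 stroke at GY1  (J1: bond 5 brought effort, rest push out)
β1 stroke at GY1  (GY1: gyrator matches bond 0)
β4 stroke at J3  (prefer integral on C1)
β2 stroke at J2  (0-jn J3 has e-setter on 4)
β6 stroke at I1  (J2 effort already set via bond 2)

2  (C1, I1 all integral)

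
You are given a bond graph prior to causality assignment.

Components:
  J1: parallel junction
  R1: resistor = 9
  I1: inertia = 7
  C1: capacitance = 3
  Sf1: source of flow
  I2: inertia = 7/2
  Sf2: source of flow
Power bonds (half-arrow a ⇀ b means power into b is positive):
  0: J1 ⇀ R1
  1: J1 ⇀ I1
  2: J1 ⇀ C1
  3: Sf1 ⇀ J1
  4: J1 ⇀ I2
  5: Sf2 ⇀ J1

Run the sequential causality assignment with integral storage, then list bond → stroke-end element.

β3 |Sf1  (Sf1 fixes flow; stroke at Sf1)
β5 |Sf2  (Sf2 (Sf) sets flow on bond)
β1 |I1  (I1 integral (f out))
β2 |J1  (prefer integral on C1)
β0 |R1  (common-e at J1 fixed by 2)
β4 |I2  (J1 effort already set via bond 2)

bond 0 stroke→R1
bond 1 stroke→I1
bond 2 stroke→J1
bond 3 stroke→Sf1
bond 4 stroke→I2
bond 5 stroke→Sf2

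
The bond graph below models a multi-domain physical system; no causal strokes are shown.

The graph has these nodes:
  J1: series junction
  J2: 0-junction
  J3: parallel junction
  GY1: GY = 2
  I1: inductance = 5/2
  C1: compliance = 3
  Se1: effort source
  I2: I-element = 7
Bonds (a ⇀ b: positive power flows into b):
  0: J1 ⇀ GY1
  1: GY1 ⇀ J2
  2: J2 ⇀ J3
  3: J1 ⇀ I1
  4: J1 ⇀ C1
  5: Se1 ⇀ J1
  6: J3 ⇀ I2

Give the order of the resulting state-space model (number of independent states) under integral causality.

3  (C1, I1, I2 all integral)

#5 |J1  (Se1: effort source, stroke at far end)
#3 |I1  (I1: I, integral causality)
#0 |J1  (common-f at J1 fixed by 3)
#4 |J1  (J1: bond 3 brought flow, rest push out)
#1 |J2  (GY1: gyrator matches bond 0)
#2 |J3  (0-jn J2 has e-setter on 1)
#6 |I2  (J3: bond 2 brought effort, rest push out)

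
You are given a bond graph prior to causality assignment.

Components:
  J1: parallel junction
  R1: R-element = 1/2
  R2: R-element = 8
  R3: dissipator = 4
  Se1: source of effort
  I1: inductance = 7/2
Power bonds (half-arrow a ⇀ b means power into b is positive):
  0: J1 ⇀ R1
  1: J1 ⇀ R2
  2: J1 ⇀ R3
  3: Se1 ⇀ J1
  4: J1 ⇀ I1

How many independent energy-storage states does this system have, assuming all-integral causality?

1  (I1 all integral)

#3 stroke at J1  (Se1 fixes effort; stroke away)
#0 stroke at R1  (0-jn J1 has e-setter on 3)
#1 stroke at R2  (0-jn J1 has e-setter on 3)
#2 stroke at R3  (J1 effort already set via bond 3)
#4 stroke at I1  (J1 effort already set via bond 3)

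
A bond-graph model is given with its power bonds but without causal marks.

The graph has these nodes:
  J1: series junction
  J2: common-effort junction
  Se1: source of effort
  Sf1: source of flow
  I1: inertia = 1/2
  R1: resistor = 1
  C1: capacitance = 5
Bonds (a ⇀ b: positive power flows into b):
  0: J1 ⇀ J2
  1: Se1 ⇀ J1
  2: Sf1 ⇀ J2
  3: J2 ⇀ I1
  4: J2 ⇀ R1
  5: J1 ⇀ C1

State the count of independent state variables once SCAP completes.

#1 stroke at J1  (source Se1 imposes e)
#2 stroke at Sf1  (Sf1 fixes flow; stroke at Sf1)
#3 stroke at I1  (I1: I, integral causality)
#5 stroke at J1  (prefer integral on C1)
#0 stroke at J2  (J1 needs exactly one f-in)
#4 stroke at R1  (J2 effort already set via bond 0)

2  (C1, I1 all integral)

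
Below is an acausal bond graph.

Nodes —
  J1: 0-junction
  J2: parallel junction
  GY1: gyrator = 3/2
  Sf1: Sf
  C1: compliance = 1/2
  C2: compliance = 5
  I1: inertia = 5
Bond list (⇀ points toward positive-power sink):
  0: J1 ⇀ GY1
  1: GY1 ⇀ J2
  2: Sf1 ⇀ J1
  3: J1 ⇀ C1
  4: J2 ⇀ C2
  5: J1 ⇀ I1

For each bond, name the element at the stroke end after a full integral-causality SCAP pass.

b0 →GY1
b1 →GY1
b2 →Sf1
b3 →J1
b4 →J2
b5 →I1

bond 2 →Sf1  (Sf1 fixes flow; stroke at Sf1)
bond 3 →J1  (prefer integral on C1)
bond 0 →GY1  (0-jn J1 has e-setter on 3)
bond 5 →I1  (J1: bond 3 brought effort, rest push out)
bond 1 →GY1  (GY GY1: same side as bond 0)
bond 4 →J2  (J2 needs exactly one e-in)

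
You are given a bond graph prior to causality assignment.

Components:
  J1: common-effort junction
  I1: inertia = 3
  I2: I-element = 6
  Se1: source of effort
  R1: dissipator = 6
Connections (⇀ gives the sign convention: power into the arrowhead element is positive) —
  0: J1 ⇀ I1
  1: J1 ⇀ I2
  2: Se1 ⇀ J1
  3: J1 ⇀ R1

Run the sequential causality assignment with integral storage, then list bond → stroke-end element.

β0 →I1
β1 →I2
β2 →J1
β3 →R1

#2 stroke at J1  (Se1 (Se) sets effort on bond)
#0 stroke at I1  (J1 effort already set via bond 2)
#1 stroke at I2  (common-e at J1 fixed by 2)
#3 stroke at R1  (J1: bond 2 brought effort, rest push out)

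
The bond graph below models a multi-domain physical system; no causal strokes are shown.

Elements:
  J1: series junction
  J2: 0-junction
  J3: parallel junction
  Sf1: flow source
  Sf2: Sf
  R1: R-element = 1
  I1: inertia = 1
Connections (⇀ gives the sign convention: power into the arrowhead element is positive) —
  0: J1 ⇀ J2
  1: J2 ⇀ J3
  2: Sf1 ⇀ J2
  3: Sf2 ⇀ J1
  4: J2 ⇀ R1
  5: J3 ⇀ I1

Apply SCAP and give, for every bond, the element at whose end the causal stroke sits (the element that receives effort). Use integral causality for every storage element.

β2 →Sf1  (Sf1: flow source, stroke at near end)
β3 →Sf2  (Sf2: flow source, stroke at near end)
β0 →J1  (1-jn J1 has f-setter on 3)
β5 →I1  (prefer integral on I1)
β1 →J3  (only one effort-in slot at J3)
β4 →J2  (only one effort-in slot at J2)

#0 →J1
#1 →J3
#2 →Sf1
#3 →Sf2
#4 →J2
#5 →I1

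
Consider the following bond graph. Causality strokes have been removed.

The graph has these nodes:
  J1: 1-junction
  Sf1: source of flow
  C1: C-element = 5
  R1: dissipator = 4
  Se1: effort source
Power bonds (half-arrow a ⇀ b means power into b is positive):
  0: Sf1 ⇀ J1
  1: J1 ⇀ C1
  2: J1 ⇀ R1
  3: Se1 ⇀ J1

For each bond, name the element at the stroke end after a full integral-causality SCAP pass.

#0 |Sf1
#1 |J1
#2 |J1
#3 |J1

bond 0 →Sf1  (Sf1: flow source, stroke at near end)
bond 3 →J1  (source Se1 imposes e)
bond 1 →J1  (J1 flow already set via bond 0)
bond 2 →J1  (J1: bond 0 brought flow, rest push out)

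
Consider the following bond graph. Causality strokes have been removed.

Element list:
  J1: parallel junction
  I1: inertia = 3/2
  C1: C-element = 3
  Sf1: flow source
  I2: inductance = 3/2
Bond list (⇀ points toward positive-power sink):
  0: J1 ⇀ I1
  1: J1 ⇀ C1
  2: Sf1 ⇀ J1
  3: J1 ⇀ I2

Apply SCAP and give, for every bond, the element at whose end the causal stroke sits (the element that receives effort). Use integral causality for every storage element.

bond 2 stroke at Sf1  (Sf1: flow source, stroke at near end)
bond 0 stroke at I1  (I1 integral (f out))
bond 1 stroke at J1  (C1 outputs effort q/C1)
bond 3 stroke at I2  (J1: bond 1 brought effort, rest push out)

#0 →I1
#1 →J1
#2 →Sf1
#3 →I2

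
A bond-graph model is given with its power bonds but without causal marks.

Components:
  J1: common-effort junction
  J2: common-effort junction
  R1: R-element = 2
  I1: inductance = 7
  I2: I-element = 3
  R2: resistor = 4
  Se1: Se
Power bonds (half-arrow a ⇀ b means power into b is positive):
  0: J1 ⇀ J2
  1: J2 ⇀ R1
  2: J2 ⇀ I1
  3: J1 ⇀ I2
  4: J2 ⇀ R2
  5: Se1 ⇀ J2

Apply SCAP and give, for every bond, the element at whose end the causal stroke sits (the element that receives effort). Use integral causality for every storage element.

β5 →J2  (Se1 fixes effort; stroke away)
β0 →J1  (0-jn J2 has e-setter on 5)
β1 →R1  (0-jn J2 has e-setter on 5)
β2 →I1  (0-jn J2 has e-setter on 5)
β4 →R2  (J2: bond 5 brought effort, rest push out)
β3 →I2  (J1: bond 0 brought effort, rest push out)

#0 |J1
#1 |R1
#2 |I1
#3 |I2
#4 |R2
#5 |J2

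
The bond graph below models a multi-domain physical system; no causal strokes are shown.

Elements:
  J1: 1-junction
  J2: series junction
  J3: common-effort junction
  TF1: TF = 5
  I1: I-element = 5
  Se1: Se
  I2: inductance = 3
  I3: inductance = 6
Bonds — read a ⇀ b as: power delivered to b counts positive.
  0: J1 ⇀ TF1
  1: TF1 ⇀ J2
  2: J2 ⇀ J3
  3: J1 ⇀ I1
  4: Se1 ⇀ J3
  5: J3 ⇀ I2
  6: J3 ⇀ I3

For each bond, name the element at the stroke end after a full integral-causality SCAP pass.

b0 stroke→J1
b1 stroke→TF1
b2 stroke→J2
b3 stroke→I1
b4 stroke→J3
b5 stroke→I2
b6 stroke→I3

β4 stroke at J3  (source Se1 imposes e)
β2 stroke at J2  (0-jn J3 has e-setter on 4)
β5 stroke at I2  (J3: bond 4 brought effort, rest push out)
β6 stroke at I3  (J3: bond 4 brought effort, rest push out)
β1 stroke at TF1  (closing 1-jn rule on J2)
β0 stroke at J1  (TF1 one-in-one-out from 1)
β3 stroke at I1  (J1 needs exactly one f-in)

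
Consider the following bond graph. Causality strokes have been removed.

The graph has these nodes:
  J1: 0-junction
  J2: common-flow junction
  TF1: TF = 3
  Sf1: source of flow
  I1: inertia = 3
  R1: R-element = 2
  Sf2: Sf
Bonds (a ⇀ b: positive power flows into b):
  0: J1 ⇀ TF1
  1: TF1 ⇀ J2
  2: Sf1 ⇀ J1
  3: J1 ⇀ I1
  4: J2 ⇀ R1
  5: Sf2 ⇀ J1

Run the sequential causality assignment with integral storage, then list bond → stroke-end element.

#2 stroke at Sf1  (source Sf1 imposes f)
#5 stroke at Sf2  (source Sf2 imposes f)
#3 stroke at I1  (prefer integral on I1)
#0 stroke at J1  (closing 0-jn rule on J1)
#1 stroke at TF1  (through TF1, causality passes straight; one stroke at TF1)
#4 stroke at J2  (J2 flow already set via bond 1)

bond 0 |J1
bond 1 |TF1
bond 2 |Sf1
bond 3 |I1
bond 4 |J2
bond 5 |Sf2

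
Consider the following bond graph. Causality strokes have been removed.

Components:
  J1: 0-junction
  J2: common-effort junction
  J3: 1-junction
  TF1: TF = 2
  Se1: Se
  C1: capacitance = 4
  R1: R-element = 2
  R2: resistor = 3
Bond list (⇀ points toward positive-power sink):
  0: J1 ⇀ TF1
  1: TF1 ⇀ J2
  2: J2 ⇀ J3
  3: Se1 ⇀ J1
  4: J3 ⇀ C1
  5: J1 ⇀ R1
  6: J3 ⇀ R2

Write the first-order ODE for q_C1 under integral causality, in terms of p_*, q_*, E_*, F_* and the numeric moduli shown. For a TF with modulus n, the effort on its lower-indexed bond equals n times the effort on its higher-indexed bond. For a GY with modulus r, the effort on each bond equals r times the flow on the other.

dq_C1/dt = E_Se1/6 - q_C1/12

β3 stroke→J1  (source Se1 imposes e)
β0 stroke→TF1  (0-jn J1 has e-setter on 3)
β5 stroke→R1  (common-e at J1 fixed by 3)
β1 stroke→J2  (TF1: transformer flips bond 0)
β2 stroke→J3  (0-jn J2 has e-setter on 1)
β4 stroke→J3  (C1 outputs effort q/C1)
β6 stroke→R2  (J3 needs exactly one f-in)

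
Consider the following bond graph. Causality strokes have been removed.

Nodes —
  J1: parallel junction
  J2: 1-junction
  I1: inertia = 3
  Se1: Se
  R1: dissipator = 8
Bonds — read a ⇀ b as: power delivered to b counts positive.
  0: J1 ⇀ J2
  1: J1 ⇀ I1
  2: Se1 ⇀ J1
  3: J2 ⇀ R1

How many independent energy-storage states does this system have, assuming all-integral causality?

1  (I1 all integral)

#2 →J1  (Se1 fixes effort; stroke away)
#0 →J2  (0-jn J1 has e-setter on 2)
#1 →I1  (common-e at J1 fixed by 2)
#3 →R1  (J2 needs exactly one f-in)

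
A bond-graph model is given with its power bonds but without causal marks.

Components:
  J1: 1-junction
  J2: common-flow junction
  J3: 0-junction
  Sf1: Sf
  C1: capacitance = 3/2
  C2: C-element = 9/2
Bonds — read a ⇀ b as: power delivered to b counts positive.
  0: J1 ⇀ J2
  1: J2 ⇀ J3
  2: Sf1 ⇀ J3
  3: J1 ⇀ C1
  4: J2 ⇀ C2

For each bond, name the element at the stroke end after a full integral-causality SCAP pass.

β2 stroke→Sf1  (Sf1: flow source, stroke at near end)
β1 stroke→J3  (closing 0-jn rule on J3)
β0 stroke→J2  (J2: bond 1 brought flow, rest push out)
β4 stroke→J2  (J2: bond 1 brought flow, rest push out)
β3 stroke→J1  (J1 flow already set via bond 0)

β0 |J2
β1 |J3
β2 |Sf1
β3 |J1
β4 |J2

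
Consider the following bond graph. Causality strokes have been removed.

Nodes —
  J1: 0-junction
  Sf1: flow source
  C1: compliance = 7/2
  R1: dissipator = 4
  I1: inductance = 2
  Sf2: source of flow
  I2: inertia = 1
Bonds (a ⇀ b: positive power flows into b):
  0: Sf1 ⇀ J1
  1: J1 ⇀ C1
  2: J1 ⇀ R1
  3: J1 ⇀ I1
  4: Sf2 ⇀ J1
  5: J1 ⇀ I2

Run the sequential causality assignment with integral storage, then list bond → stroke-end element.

#0 →Sf1
#1 →J1
#2 →R1
#3 →I1
#4 →Sf2
#5 →I2

#0 stroke→Sf1  (Sf1 (Sf) sets flow on bond)
#4 stroke→Sf2  (source Sf2 imposes f)
#1 stroke→J1  (C1 integral (e out))
#2 stroke→R1  (J1: bond 1 brought effort, rest push out)
#3 stroke→I1  (0-jn J1 has e-setter on 1)
#5 stroke→I2  (common-e at J1 fixed by 1)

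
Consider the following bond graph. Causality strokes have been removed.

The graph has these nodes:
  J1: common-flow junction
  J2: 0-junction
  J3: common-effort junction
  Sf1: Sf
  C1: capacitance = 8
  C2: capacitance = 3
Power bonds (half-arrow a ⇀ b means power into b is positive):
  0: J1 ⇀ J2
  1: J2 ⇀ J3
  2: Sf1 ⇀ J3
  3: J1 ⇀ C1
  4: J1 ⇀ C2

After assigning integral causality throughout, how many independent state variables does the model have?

2  (C1, C2 all integral)

b2 stroke→Sf1  (Sf1: flow source, stroke at near end)
b1 stroke→J3  (only one effort-in slot at J3)
b0 stroke→J2  (only one effort-in slot at J2)
b3 stroke→J1  (common-f at J1 fixed by 0)
b4 stroke→J1  (common-f at J1 fixed by 0)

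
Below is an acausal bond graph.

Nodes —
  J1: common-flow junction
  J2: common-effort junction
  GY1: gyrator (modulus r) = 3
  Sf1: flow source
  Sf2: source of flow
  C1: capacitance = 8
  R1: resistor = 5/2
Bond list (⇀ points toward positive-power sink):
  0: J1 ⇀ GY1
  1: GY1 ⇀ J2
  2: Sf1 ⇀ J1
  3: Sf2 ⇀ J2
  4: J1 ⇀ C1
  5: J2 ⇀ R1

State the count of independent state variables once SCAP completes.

1  (C1 all integral)

b2 stroke at Sf1  (source Sf1 imposes f)
b3 stroke at Sf2  (Sf2 fixes flow; stroke at Sf2)
b0 stroke at J1  (J1 flow already set via bond 2)
b4 stroke at J1  (1-jn J1 has f-setter on 2)
b1 stroke at J2  (GY GY1: same side as bond 0)
b5 stroke at R1  (J2 effort already set via bond 1)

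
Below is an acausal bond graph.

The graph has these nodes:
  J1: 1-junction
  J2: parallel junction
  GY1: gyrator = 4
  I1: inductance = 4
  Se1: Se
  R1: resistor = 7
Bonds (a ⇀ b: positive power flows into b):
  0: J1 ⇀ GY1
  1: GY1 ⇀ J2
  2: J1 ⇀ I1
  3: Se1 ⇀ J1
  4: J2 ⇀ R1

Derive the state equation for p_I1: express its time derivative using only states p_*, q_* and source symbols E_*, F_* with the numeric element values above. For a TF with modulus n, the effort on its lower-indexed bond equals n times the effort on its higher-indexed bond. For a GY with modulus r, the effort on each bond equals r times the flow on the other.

dp_I1/dt = E_Se1 - 4*p_I1/7

b3 stroke→J1  (Se1 (Se) sets effort on bond)
b2 stroke→I1  (I1 integral (f out))
b0 stroke→J1  (J1: bond 2 brought flow, rest push out)
b1 stroke→J2  (GY1: gyrator matches bond 0)
b4 stroke→R1  (0-jn J2 has e-setter on 1)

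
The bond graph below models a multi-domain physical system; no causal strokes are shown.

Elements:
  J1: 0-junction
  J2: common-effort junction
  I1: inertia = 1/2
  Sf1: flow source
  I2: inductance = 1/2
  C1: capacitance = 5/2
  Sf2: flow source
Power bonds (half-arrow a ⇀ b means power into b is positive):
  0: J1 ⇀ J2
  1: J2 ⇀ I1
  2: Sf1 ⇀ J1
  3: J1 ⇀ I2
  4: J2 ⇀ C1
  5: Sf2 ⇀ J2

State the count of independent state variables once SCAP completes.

β2 stroke at Sf1  (Sf1 (Sf) sets flow on bond)
β5 stroke at Sf2  (Sf2: flow source, stroke at near end)
β1 stroke at I1  (I1 integral (f out))
β3 stroke at I2  (I2: I, integral causality)
β0 stroke at J1  (J1: last free bond brings effort in)
β4 stroke at J2  (J2: last free bond brings effort in)

3  (C1, I1, I2 all integral)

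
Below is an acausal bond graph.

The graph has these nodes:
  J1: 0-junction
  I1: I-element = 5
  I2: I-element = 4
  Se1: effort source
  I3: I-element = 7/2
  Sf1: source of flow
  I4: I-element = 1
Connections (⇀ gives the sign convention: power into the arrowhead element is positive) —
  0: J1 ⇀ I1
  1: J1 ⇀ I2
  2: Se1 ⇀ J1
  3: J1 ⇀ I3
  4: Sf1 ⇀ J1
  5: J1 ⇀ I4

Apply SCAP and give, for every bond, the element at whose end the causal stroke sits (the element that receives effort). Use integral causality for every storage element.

β0 |I1
β1 |I2
β2 |J1
β3 |I3
β4 |Sf1
β5 |I4

β2 →J1  (Se1 (Se) sets effort on bond)
β4 →Sf1  (Sf1 (Sf) sets flow on bond)
β0 →I1  (J1: bond 2 brought effort, rest push out)
β1 →I2  (J1 effort already set via bond 2)
β3 →I3  (J1 effort already set via bond 2)
β5 →I4  (J1 effort already set via bond 2)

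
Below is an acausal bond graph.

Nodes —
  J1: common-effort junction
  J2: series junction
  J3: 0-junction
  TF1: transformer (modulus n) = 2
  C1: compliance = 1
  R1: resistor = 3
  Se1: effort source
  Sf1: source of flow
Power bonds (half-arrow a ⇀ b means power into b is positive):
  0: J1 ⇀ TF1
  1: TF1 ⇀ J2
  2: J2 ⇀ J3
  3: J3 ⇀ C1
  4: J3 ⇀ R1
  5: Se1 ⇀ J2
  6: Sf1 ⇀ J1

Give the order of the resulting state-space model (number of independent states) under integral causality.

1  (C1 all integral)

b5 |J2  (Se1 fixes effort; stroke away)
b6 |Sf1  (source Sf1 imposes f)
b0 |J1  (only one effort-in slot at J1)
b1 |TF1  (through TF1, causality passes straight; one stroke at TF1)
b2 |J2  (J2: bond 1 brought flow, rest push out)
b3 |J3  (prefer integral on C1)
b4 |R1  (0-jn J3 has e-setter on 3)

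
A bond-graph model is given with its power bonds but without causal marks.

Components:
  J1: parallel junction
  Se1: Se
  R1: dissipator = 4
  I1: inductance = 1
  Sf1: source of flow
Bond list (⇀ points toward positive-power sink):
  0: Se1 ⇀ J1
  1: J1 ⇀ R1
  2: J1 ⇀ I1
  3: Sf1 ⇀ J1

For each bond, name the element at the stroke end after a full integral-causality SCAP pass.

b0 stroke→J1
b1 stroke→R1
b2 stroke→I1
b3 stroke→Sf1

bond 0 stroke→J1  (Se1: effort source, stroke at far end)
bond 3 stroke→Sf1  (Sf1: flow source, stroke at near end)
bond 1 stroke→R1  (J1: bond 0 brought effort, rest push out)
bond 2 stroke→I1  (0-jn J1 has e-setter on 0)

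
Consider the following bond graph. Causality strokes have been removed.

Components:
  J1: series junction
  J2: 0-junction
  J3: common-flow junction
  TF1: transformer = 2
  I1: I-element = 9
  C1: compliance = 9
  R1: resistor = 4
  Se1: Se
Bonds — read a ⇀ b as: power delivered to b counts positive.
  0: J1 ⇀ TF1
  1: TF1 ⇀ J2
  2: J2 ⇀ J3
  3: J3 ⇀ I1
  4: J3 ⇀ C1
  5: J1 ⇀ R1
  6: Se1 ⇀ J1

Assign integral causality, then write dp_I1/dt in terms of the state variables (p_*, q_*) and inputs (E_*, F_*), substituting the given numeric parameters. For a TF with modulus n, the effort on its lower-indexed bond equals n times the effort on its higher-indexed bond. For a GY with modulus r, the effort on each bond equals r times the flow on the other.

dp_I1/dt = E_Se1/2 - p_I1/9 - q_C1/9

β6 stroke at J1  (Se1 fixes effort; stroke away)
β3 stroke at I1  (I1 outputs flow p/I1)
β2 stroke at J3  (1-jn J3 has f-setter on 3)
β4 stroke at J3  (common-f at J3 fixed by 3)
β1 stroke at J2  (only one effort-in slot at J2)
β0 stroke at TF1  (TF TF1: opposite of bond 1)
β5 stroke at J1  (J1 flow already set via bond 0)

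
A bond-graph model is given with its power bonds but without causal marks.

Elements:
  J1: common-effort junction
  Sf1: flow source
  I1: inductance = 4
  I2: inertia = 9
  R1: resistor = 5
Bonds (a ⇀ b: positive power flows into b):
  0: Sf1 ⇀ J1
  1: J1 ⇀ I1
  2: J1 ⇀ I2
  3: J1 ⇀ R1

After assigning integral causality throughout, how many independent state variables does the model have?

#0 stroke at Sf1  (Sf1: flow source, stroke at near end)
#1 stroke at I1  (prefer integral on I1)
#2 stroke at I2  (I2 outputs flow p/I2)
#3 stroke at J1  (J1: last free bond brings effort in)

2  (I1, I2 all integral)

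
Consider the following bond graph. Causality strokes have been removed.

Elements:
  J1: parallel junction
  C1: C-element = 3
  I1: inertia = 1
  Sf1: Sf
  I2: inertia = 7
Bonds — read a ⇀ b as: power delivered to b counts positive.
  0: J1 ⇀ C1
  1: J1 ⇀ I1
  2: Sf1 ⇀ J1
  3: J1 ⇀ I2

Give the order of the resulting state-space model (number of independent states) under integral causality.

bond 2 →Sf1  (Sf1 fixes flow; stroke at Sf1)
bond 0 →J1  (C1 integral (e out))
bond 1 →I1  (J1: bond 0 brought effort, rest push out)
bond 3 →I2  (J1: bond 0 brought effort, rest push out)

3  (C1, I1, I2 all integral)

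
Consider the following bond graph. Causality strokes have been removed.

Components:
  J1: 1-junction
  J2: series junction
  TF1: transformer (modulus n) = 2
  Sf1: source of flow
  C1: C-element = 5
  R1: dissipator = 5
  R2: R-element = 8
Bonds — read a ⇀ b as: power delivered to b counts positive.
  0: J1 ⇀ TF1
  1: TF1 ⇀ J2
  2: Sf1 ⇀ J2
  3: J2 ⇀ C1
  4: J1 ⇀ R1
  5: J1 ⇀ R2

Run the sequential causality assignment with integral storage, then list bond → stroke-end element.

β0 →TF1
β1 →J2
β2 →Sf1
β3 →J2
β4 →J1
β5 →J1

β2 stroke→Sf1  (Sf1 (Sf) sets flow on bond)
β1 stroke→J2  (1-jn J2 has f-setter on 2)
β3 stroke→J2  (J2: bond 2 brought flow, rest push out)
β0 stroke→TF1  (TF1: transformer flips bond 1)
β4 stroke→J1  (1-jn J1 has f-setter on 0)
β5 stroke→J1  (J1 flow already set via bond 0)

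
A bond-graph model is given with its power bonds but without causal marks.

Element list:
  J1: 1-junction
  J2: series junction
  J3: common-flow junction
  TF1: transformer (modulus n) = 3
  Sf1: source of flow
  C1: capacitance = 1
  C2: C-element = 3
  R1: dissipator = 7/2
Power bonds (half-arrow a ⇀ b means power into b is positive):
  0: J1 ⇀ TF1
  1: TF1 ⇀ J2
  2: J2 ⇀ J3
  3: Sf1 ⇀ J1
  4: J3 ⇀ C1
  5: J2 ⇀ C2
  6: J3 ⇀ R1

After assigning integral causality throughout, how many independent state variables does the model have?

β3 stroke→Sf1  (Sf1 fixes flow; stroke at Sf1)
β0 stroke→J1  (J1 flow already set via bond 3)
β1 stroke→TF1  (TF1 one-in-one-out from 0)
β2 stroke→J2  (1-jn J2 has f-setter on 1)
β5 stroke→J2  (J2 flow already set via bond 1)
β4 stroke→J3  (J3 flow already set via bond 2)
β6 stroke→J3  (1-jn J3 has f-setter on 2)

2  (C1, C2 all integral)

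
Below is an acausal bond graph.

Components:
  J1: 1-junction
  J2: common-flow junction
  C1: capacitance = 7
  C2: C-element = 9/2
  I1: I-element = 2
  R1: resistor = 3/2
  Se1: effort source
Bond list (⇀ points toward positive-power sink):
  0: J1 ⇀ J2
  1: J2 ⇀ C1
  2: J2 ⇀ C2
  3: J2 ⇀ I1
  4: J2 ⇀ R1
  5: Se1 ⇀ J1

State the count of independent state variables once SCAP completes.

β5 |J1  (source Se1 imposes e)
β0 |J2  (J1 needs exactly one f-in)
β1 |J2  (prefer integral on C1)
β2 |J2  (C2 integral (e out))
β3 |I1  (I1: I, integral causality)
β4 |J2  (J2: bond 3 brought flow, rest push out)

3  (C1, C2, I1 all integral)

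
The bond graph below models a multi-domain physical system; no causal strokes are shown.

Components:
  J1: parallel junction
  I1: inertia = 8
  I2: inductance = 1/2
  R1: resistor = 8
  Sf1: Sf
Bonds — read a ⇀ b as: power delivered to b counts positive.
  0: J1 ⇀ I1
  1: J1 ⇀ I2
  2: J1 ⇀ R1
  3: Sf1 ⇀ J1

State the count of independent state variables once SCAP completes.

#3 stroke at Sf1  (Sf1: flow source, stroke at near end)
#0 stroke at I1  (I1 integral (f out))
#1 stroke at I2  (prefer integral on I2)
#2 stroke at J1  (closing 0-jn rule on J1)

2  (I1, I2 all integral)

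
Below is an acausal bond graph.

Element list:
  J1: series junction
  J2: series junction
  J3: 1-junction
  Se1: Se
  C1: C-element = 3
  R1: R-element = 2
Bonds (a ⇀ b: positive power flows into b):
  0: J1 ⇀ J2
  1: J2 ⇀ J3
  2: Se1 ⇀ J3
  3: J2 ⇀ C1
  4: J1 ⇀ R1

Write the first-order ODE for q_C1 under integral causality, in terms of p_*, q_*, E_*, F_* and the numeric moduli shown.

dq_C1/dt = E_Se1/2 - q_C1/6

b2 stroke→J3  (source Se1 imposes e)
b1 stroke→J2  (only one flow-in slot at J3)
b3 stroke→J2  (C1 integral (e out))
b0 stroke→J1  (closing 1-jn rule on J2)
b4 stroke→R1  (J1 needs exactly one f-in)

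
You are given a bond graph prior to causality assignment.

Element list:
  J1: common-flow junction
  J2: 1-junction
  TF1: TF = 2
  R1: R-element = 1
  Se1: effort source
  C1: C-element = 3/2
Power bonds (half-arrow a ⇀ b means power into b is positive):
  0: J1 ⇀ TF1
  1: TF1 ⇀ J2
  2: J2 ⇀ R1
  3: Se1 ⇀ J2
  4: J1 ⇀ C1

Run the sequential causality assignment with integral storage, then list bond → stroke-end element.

β3 →J2  (Se1 fixes effort; stroke away)
β4 →J1  (C1 integral (e out))
β0 →TF1  (J1: last free bond brings flow in)
β1 →J2  (TF1: transformer flips bond 0)
β2 →R1  (J2: last free bond brings flow in)

bond 0 stroke at TF1
bond 1 stroke at J2
bond 2 stroke at R1
bond 3 stroke at J2
bond 4 stroke at J1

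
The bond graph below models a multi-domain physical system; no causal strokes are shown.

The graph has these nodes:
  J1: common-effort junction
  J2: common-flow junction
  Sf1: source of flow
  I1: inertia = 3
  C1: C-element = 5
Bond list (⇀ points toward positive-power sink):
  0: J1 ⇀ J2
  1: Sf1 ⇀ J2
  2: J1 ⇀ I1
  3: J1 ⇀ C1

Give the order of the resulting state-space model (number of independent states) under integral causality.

2  (C1, I1 all integral)

#1 →Sf1  (Sf1: flow source, stroke at near end)
#0 →J2  (1-jn J2 has f-setter on 1)
#2 →I1  (prefer integral on I1)
#3 →J1  (closing 0-jn rule on J1)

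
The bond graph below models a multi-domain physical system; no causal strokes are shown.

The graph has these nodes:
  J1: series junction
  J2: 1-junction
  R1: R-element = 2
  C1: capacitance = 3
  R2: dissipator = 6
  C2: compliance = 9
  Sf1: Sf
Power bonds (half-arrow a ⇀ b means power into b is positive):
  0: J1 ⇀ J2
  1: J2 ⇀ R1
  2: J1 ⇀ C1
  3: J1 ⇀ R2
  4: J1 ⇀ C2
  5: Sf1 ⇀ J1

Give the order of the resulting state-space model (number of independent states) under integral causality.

2  (C1, C2 all integral)

b5 stroke→Sf1  (source Sf1 imposes f)
b0 stroke→J1  (J1 flow already set via bond 5)
b2 stroke→J1  (J1: bond 5 brought flow, rest push out)
b3 stroke→J1  (J1: bond 5 brought flow, rest push out)
b4 stroke→J1  (1-jn J1 has f-setter on 5)
b1 stroke→J2  (J2 flow already set via bond 0)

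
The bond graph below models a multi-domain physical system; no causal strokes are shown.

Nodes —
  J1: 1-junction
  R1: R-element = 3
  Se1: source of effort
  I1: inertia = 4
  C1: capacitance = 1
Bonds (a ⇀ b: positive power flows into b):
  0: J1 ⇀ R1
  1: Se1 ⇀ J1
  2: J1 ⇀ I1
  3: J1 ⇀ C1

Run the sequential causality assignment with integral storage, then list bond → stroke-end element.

#1 |J1  (Se1 (Se) sets effort on bond)
#2 |I1  (prefer integral on I1)
#0 |J1  (1-jn J1 has f-setter on 2)
#3 |J1  (1-jn J1 has f-setter on 2)

bond 0 |J1
bond 1 |J1
bond 2 |I1
bond 3 |J1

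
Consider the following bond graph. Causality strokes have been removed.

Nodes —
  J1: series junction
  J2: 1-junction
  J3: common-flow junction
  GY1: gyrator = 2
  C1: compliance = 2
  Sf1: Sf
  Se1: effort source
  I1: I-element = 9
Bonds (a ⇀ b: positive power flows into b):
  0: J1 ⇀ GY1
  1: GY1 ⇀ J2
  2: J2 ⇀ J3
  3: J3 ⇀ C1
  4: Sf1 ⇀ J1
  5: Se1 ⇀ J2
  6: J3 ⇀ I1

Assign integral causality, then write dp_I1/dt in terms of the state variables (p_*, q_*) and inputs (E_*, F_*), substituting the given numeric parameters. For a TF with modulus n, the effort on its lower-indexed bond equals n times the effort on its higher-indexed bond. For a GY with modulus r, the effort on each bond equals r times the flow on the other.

b4 →Sf1  (Sf1 fixes flow; stroke at Sf1)
b5 →J2  (source Se1 imposes e)
b0 →J1  (J1 flow already set via bond 4)
b1 →J2  (through GY1, causality inverts; strokes same side of GY1)
b2 →J3  (only one flow-in slot at J2)
b3 →J3  (C1 integral (e out))
b6 →I1  (J3: last free bond brings flow in)

dp_I1/dt = E_Se1 + 2*F_Sf1 - q_C1/2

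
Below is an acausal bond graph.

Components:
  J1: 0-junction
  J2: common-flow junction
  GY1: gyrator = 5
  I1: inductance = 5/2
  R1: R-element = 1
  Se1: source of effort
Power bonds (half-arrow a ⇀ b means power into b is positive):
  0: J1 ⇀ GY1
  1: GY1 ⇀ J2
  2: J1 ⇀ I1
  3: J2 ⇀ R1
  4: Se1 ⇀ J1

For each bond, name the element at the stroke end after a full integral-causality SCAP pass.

#4 →J1  (source Se1 imposes e)
#0 →GY1  (common-e at J1 fixed by 4)
#2 →I1  (common-e at J1 fixed by 4)
#1 →GY1  (GY1 both-in/both-out from 0)
#3 →J2  (J2: bond 1 brought flow, rest push out)

β0 →GY1
β1 →GY1
β2 →I1
β3 →J2
β4 →J1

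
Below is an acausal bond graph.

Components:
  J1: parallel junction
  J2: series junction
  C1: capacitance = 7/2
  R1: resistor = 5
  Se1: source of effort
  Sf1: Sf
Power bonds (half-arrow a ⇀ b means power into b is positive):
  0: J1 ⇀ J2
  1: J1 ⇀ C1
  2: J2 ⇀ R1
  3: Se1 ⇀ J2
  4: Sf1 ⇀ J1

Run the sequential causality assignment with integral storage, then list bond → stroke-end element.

β3 stroke→J2  (Se1: effort source, stroke at far end)
β4 stroke→Sf1  (Sf1 fixes flow; stroke at Sf1)
β1 stroke→J1  (C1 integral (e out))
β0 stroke→J2  (0-jn J1 has e-setter on 1)
β2 stroke→R1  (J2 needs exactly one f-in)

β0 stroke→J2
β1 stroke→J1
β2 stroke→R1
β3 stroke→J2
β4 stroke→Sf1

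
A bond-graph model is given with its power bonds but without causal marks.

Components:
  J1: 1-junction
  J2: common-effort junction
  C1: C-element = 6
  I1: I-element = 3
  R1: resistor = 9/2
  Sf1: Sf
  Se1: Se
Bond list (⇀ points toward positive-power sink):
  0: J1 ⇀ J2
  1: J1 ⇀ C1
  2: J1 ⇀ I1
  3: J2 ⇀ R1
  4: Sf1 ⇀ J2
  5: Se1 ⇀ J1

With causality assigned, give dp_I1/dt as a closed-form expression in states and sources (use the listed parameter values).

dp_I1/dt = E_Se1 - 9*F_Sf1/2 - 3*p_I1/2 - q_C1/6

β4 stroke→Sf1  (Sf1 fixes flow; stroke at Sf1)
β5 stroke→J1  (Se1: effort source, stroke at far end)
β1 stroke→J1  (C1: C, integral causality)
β2 stroke→I1  (I1 integral (f out))
β0 stroke→J1  (1-jn J1 has f-setter on 2)
β3 stroke→J2  (only one effort-in slot at J2)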